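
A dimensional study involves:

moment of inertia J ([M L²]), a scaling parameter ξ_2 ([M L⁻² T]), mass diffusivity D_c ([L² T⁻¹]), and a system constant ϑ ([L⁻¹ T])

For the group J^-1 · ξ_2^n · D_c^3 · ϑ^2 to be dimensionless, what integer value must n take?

Balance the M exponent: (1)·n from ξ_2, plus −(1) + 3·(0) + 2·(0) = -1 from the rest, must sum to zero.
n − 1 = 0, so n = 1.

1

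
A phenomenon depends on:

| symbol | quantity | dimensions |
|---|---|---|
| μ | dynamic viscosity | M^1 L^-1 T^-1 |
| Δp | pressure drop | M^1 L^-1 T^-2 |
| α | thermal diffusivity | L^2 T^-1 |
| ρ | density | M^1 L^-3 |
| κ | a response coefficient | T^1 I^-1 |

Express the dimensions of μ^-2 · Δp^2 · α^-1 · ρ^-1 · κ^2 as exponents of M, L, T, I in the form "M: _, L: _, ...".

Collect each base-dimension exponent across the product:
  M: −2·(1) + 2·(1) − (0) − (1) + 2·(0) = -1
  L: −2·(-1) + 2·(-1) − (2) − (-3) + 2·(0) = 1
  T: −2·(-1) + 2·(-2) − (-1) − (0) + 2·(1) = 1
  I: −2·(0) + 2·(0) − (0) − (0) + 2·(-1) = -2
So the dimensions are [M⁻¹ L T I⁻²].

M: -1, L: 1, T: 1, I: -2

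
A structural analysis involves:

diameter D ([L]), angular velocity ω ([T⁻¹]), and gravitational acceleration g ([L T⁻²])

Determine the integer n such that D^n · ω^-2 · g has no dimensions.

-1

Balance the L exponent: (1)·n from D, plus −2·(0) + (1) = 1 from the rest, must sum to zero.
n + 1 = 0, so n = -1.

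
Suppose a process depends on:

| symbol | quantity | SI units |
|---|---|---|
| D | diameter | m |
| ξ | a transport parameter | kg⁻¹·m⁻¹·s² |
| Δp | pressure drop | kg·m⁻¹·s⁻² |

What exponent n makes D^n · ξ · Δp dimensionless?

2

Balance the L exponent: (1)·n from D, plus (-1) + (-1) = -2 from the rest, must sum to zero.
n − 2 = 0, so n = 2.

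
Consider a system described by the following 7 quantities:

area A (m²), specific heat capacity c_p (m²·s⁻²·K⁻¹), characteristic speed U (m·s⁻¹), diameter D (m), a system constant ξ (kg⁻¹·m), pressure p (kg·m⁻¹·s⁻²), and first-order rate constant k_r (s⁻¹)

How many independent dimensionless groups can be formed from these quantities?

There are 7 variables and 4 base dimensions (M, L, T, Θ).
The dimension matrix has rank 4.
Independent dimensionless groups: 7 − 4 = 3.

3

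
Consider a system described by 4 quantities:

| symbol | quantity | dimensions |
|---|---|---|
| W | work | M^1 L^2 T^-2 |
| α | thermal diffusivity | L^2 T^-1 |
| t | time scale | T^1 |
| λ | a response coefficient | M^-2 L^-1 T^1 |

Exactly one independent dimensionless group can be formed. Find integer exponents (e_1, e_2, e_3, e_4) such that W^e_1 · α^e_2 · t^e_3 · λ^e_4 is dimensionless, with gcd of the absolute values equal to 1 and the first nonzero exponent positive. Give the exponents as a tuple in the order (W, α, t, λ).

(4, -3, 3, 2)

M: e_1·(1) + e_2·(0) + e_3·(0) + e_4·(-2) = 0
L: e_1·(2) + e_2·(2) + e_3·(0) + e_4·(-1) = 0
T: e_1·(-2) + e_2·(-1) + e_3·(1) + e_4·(1) = 0
Solving this homogeneous linear system for the smallest-integer solution (first nonzero entry positive) gives (4, -3, 3, 2).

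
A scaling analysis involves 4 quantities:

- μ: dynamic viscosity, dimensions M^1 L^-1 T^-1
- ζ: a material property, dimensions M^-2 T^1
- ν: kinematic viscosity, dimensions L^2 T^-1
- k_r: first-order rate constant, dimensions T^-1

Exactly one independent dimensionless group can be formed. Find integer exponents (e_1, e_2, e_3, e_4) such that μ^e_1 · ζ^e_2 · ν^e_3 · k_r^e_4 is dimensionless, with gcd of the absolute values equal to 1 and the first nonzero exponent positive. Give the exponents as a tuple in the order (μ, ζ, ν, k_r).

M: e_1·(1) + e_2·(-2) + e_3·(0) + e_4·(0) = 0
L: e_1·(-1) + e_2·(0) + e_3·(2) + e_4·(0) = 0
T: e_1·(-1) + e_2·(1) + e_3·(-1) + e_4·(-1) = 0
Solving this homogeneous linear system for the smallest-integer solution (first nonzero entry positive) gives (2, 1, 1, -2).

(2, 1, 1, -2)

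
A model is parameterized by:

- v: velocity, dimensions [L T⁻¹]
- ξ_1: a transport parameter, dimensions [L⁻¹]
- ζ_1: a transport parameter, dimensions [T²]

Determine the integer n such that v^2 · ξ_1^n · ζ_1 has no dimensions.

2

Balance the L exponent: (-1)·n from ξ_1, plus 2·(1) + (0) = 2 from the rest, must sum to zero.
−n + 2 = 0, so n = 2.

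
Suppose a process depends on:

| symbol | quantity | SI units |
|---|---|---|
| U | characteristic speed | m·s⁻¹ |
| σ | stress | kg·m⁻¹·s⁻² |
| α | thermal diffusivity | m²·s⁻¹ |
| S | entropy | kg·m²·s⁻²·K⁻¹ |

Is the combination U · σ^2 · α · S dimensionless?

no

Sum the exponent of each base dimension across the product:
  M: [U]_M + 2·[σ]_M + [α]_M + [S]_M = (0) + 2·(1) + (0) + (1) = 3
  L: [U]_L + 2·[σ]_L + [α]_L + [S]_L = (1) + 2·(-1) + (2) + (2) = 3
  T: [U]_T + 2·[σ]_T + [α]_T + [S]_T = (-1) + 2·(-2) + (-1) + (-2) = -8
  Θ: [U]_Θ + 2·[σ]_Θ + [α]_Θ + [S]_Θ = (0) + 2·(0) + (0) + (-1) = -1
Net dimensions [M³ L³ T⁻⁸ Θ⁻¹] ≠ [1] — not dimensionless.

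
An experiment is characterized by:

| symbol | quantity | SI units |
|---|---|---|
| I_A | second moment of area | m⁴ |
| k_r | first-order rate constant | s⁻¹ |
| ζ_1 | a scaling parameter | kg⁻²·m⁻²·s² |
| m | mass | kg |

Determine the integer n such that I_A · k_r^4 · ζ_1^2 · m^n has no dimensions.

Balance the M exponent: (1)·n from m, plus (0) + 4·(0) + 2·(-2) = -4 from the rest, must sum to zero.
n − 4 = 0, so n = 4.

4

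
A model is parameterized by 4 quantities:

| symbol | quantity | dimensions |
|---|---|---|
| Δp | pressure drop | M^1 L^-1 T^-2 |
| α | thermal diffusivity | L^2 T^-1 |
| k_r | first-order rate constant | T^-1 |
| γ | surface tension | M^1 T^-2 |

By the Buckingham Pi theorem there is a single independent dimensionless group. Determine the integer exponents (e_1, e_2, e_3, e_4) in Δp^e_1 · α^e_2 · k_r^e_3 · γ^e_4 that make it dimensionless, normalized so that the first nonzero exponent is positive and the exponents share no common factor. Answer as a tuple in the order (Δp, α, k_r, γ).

(2, 1, -1, -2)

M: e_1·(1) + e_2·(0) + e_3·(0) + e_4·(1) = 0
L: e_1·(-1) + e_2·(2) + e_3·(0) + e_4·(0) = 0
T: e_1·(-2) + e_2·(-1) + e_3·(-1) + e_4·(-2) = 0
Solving this homogeneous linear system for the smallest-integer solution (first nonzero entry positive) gives (2, 1, -1, -2).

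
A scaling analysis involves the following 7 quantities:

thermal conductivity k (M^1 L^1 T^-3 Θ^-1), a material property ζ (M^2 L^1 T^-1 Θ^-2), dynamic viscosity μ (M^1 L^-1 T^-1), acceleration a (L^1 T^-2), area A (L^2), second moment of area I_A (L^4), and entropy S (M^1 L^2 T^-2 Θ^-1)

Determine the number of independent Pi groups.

There are 7 variables and 4 base dimensions (M, L, T, Θ).
The dimension matrix has rank 4.
Independent dimensionless groups: 7 − 4 = 3.

3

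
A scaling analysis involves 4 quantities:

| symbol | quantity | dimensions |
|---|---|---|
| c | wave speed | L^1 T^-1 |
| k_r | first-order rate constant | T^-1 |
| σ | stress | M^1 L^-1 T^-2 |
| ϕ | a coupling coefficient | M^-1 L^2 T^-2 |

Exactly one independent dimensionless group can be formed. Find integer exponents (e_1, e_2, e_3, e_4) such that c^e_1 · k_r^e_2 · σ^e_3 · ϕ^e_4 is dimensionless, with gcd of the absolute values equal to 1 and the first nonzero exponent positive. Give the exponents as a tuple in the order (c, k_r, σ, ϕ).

(1, 3, -1, -1)

M: e_1·(0) + e_2·(0) + e_3·(1) + e_4·(-1) = 0
L: e_1·(1) + e_2·(0) + e_3·(-1) + e_4·(2) = 0
T: e_1·(-1) + e_2·(-1) + e_3·(-2) + e_4·(-2) = 0
Solving this homogeneous linear system for the smallest-integer solution (first nonzero entry positive) gives (1, 3, -1, -1).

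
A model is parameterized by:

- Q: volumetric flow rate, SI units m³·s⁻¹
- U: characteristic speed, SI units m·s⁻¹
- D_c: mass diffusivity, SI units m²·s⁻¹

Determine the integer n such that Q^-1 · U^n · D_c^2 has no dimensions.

Balance the L exponent: (1)·n from U, plus −(3) + 2·(2) = 1 from the rest, must sum to zero.
n + 1 = 0, so n = -1.

-1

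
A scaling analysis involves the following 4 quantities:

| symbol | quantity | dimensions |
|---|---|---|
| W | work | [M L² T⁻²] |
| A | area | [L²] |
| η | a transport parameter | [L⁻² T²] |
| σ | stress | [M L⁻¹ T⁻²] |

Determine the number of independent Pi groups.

1

There are 4 variables and 3 base dimensions (M, L, T).
The dimension matrix has rank 3.
Independent dimensionless groups: 4 − 3 = 1.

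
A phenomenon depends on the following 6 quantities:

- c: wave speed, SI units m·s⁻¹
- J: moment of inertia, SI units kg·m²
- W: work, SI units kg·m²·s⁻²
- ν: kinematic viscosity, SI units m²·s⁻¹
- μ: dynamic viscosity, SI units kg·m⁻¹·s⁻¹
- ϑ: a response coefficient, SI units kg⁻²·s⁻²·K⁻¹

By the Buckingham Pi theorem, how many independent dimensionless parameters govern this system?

2

There are 6 variables and 4 base dimensions (M, L, T, Θ).
The dimension matrix has rank 4.
Independent dimensionless groups: 6 − 4 = 2.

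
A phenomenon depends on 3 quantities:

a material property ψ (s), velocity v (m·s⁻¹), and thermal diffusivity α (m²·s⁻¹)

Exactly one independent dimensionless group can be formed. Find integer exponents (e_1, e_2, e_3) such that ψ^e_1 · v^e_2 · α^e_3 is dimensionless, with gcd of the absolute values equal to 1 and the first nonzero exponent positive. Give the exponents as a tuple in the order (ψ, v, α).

(1, 2, -1)

L: e_1·(0) + e_2·(1) + e_3·(2) = 0
T: e_1·(1) + e_2·(-1) + e_3·(-1) = 0
Solving this homogeneous linear system for the smallest-integer solution (first nonzero entry positive) gives (1, 2, -1).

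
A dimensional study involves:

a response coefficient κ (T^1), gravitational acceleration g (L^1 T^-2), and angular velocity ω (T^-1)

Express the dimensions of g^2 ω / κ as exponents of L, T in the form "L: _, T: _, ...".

L: 2, T: -6

Collect each base-dimension exponent across the product:
  L: −(0) + 2·(1) + (0) = 2
  T: −(1) + 2·(-2) + (-1) = -6
So the dimensions are [L² T⁻⁶].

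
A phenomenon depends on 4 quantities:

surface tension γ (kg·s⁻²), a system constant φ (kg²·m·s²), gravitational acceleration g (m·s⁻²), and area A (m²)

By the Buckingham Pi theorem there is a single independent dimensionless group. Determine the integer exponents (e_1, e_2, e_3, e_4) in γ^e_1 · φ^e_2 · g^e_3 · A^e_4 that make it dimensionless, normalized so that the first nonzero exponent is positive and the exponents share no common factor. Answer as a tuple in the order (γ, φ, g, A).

(2, -1, -3, 2)

M: e_1·(1) + e_2·(2) + e_3·(0) + e_4·(0) = 0
L: e_1·(0) + e_2·(1) + e_3·(1) + e_4·(2) = 0
T: e_1·(-2) + e_2·(2) + e_3·(-2) + e_4·(0) = 0
Solving this homogeneous linear system for the smallest-integer solution (first nonzero entry positive) gives (2, -1, -3, 2).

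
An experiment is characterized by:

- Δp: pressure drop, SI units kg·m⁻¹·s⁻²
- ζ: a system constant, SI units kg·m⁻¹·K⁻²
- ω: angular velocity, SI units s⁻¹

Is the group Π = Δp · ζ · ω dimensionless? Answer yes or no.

no

Sum the exponent of each base dimension across the product:
  M: [Δp]_M + [ζ]_M + [ω]_M = (1) + (1) + (0) = 2
  L: [Δp]_L + [ζ]_L + [ω]_L = (-1) + (-1) + (0) = -2
  T: [Δp]_T + [ζ]_T + [ω]_T = (-2) + (0) + (-1) = -3
  Θ: [Δp]_Θ + [ζ]_Θ + [ω]_Θ = (0) + (-2) + (0) = -2
Net dimensions [M² L⁻² T⁻³ Θ⁻²] ≠ [1] — not dimensionless.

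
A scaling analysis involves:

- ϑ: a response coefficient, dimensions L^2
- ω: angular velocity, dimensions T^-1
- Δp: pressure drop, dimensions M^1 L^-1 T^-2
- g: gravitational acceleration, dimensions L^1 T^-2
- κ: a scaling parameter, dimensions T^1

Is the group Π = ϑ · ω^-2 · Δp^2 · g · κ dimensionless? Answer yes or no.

Sum the exponent of each base dimension across the product:
  M: [ϑ]_M − 2·[ω]_M + 2·[Δp]_M + [g]_M + [κ]_M = (0) − 2·(0) + 2·(1) + (0) + (0) = 2
  L: [ϑ]_L − 2·[ω]_L + 2·[Δp]_L + [g]_L + [κ]_L = (2) − 2·(0) + 2·(-1) + (1) + (0) = 1
  T: [ϑ]_T − 2·[ω]_T + 2·[Δp]_T + [g]_T + [κ]_T = (0) − 2·(-1) + 2·(-2) + (-2) + (1) = -3
Net dimensions [M² L T⁻³] ≠ [1] — not dimensionless.

no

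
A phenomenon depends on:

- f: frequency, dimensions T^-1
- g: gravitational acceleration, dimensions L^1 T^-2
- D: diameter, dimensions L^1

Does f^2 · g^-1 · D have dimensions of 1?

Sum the exponent of each base dimension across the product:
  M: 2·[f]_M − [g]_M + [D]_M = 2·(0) − (0) + (0) = 0
  L: 2·[f]_L − [g]_L + [D]_L = 2·(0) − (1) + (1) = 0
  T: 2·[f]_T − [g]_T + [D]_T = 2·(-1) − (-2) + (0) = 0
All base exponents vanish — dimensionless.

yes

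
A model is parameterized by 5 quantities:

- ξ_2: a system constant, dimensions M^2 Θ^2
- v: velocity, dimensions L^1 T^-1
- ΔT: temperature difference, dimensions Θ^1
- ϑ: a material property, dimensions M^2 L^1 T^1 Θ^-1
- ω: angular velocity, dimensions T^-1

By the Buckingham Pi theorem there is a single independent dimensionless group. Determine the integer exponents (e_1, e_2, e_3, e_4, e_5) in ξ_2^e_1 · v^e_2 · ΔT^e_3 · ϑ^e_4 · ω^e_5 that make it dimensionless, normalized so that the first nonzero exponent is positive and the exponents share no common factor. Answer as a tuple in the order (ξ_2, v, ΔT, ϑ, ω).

(1, 1, -3, -1, -2)

M: e_1·(2) + e_2·(0) + e_3·(0) + e_4·(2) + e_5·(0) = 0
L: e_1·(0) + e_2·(1) + e_3·(0) + e_4·(1) + e_5·(0) = 0
T: e_1·(0) + e_2·(-1) + e_3·(0) + e_4·(1) + e_5·(-1) = 0
Θ: e_1·(2) + e_2·(0) + e_3·(1) + e_4·(-1) + e_5·(0) = 0
Solving this homogeneous linear system for the smallest-integer solution (first nonzero entry positive) gives (1, 1, -3, -1, -2).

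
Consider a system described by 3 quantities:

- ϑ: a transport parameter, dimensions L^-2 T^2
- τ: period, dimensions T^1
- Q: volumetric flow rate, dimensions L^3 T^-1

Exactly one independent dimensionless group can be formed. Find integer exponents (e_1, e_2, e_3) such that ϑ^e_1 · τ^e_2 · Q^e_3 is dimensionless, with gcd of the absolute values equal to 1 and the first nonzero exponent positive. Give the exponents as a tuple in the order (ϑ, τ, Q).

(3, -4, 2)

L: e_1·(-2) + e_2·(0) + e_3·(3) = 0
T: e_1·(2) + e_2·(1) + e_3·(-1) = 0
Solving this homogeneous linear system for the smallest-integer solution (first nonzero entry positive) gives (3, -4, 2).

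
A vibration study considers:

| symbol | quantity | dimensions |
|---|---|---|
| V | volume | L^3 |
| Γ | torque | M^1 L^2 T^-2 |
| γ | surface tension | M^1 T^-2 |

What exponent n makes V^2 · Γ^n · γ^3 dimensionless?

-3

Balance the M exponent: (1)·n from Γ, plus 2·(0) + 3·(1) = 3 from the rest, must sum to zero.
n + 3 = 0, so n = -3.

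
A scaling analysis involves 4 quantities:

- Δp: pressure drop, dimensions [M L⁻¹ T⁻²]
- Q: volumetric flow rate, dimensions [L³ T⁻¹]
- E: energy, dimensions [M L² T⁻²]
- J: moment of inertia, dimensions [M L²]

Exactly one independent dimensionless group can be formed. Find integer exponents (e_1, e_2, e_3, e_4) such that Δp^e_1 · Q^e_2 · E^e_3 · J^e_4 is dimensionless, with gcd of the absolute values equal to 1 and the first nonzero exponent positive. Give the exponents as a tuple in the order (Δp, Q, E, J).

(2, 2, -3, 1)

M: e_1·(1) + e_2·(0) + e_3·(1) + e_4·(1) = 0
L: e_1·(-1) + e_2·(3) + e_3·(2) + e_4·(2) = 0
T: e_1·(-2) + e_2·(-1) + e_3·(-2) + e_4·(0) = 0
Solving this homogeneous linear system for the smallest-integer solution (first nonzero entry positive) gives (2, 2, -3, 1).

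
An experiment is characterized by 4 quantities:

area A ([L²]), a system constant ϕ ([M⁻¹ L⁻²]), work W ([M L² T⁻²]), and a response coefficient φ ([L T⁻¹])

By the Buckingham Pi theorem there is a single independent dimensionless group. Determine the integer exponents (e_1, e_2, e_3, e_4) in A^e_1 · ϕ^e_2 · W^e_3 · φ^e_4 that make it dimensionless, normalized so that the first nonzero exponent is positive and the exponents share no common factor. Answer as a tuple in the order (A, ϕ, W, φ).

(1, 1, 1, -2)

M: e_1·(0) + e_2·(-1) + e_3·(1) + e_4·(0) = 0
L: e_1·(2) + e_2·(-2) + e_3·(2) + e_4·(1) = 0
T: e_1·(0) + e_2·(0) + e_3·(-2) + e_4·(-1) = 0
Solving this homogeneous linear system for the smallest-integer solution (first nonzero entry positive) gives (1, 1, 1, -2).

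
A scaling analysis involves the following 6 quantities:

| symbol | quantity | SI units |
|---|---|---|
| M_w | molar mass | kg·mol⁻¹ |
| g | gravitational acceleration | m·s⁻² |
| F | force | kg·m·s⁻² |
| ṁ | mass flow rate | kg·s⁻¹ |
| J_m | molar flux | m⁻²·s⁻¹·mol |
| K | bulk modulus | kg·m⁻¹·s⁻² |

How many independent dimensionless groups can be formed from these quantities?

2

There are 6 variables and 4 base dimensions (M, L, T, N).
The dimension matrix has rank 4.
Independent dimensionless groups: 6 − 4 = 2.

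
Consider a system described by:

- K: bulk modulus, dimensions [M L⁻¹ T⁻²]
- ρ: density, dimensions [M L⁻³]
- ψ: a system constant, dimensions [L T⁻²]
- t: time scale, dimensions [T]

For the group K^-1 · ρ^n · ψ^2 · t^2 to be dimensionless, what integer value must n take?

1

Balance the M exponent: (1)·n from ρ, plus −(1) + 2·(0) + 2·(0) = -1 from the rest, must sum to zero.
n − 1 = 0, so n = 1.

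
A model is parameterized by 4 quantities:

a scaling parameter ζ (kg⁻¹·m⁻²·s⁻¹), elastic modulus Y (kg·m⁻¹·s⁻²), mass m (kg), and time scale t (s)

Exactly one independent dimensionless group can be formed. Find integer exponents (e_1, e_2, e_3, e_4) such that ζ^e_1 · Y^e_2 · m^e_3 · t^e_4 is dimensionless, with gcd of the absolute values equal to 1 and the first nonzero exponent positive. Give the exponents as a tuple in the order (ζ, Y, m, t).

M: e_1·(-1) + e_2·(1) + e_3·(1) + e_4·(0) = 0
L: e_1·(-2) + e_2·(-1) + e_3·(0) + e_4·(0) = 0
T: e_1·(-1) + e_2·(-2) + e_3·(0) + e_4·(1) = 0
Solving this homogeneous linear system for the smallest-integer solution (first nonzero entry positive) gives (1, -2, 3, -3).

(1, -2, 3, -3)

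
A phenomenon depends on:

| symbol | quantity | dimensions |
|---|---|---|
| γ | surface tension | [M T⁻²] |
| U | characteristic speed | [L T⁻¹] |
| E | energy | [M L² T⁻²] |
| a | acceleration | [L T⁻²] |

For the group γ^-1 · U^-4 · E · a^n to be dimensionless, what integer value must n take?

2

Balance the L exponent: (1)·n from a, plus −(0) − 4·(1) + (2) = -2 from the rest, must sum to zero.
n − 2 = 0, so n = 2.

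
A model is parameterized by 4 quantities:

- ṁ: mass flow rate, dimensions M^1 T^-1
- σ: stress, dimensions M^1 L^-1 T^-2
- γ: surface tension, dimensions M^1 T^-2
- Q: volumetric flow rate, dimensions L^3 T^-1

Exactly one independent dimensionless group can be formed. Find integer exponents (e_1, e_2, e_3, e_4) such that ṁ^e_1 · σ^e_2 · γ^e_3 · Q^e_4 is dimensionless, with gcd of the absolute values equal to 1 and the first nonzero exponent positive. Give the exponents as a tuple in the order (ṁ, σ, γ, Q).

(1, 3, -4, 1)

M: e_1·(1) + e_2·(1) + e_3·(1) + e_4·(0) = 0
L: e_1·(0) + e_2·(-1) + e_3·(0) + e_4·(3) = 0
T: e_1·(-1) + e_2·(-2) + e_3·(-2) + e_4·(-1) = 0
Solving this homogeneous linear system for the smallest-integer solution (first nonzero entry positive) gives (1, 3, -4, 1).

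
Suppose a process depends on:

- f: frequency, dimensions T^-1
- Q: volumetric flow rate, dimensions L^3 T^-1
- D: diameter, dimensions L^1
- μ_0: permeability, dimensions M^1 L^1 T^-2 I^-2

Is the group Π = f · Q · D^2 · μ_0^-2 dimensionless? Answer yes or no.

Sum the exponent of each base dimension across the product:
  M: [f]_M + [Q]_M + 2·[D]_M − 2·[μ_0]_M = (0) + (0) + 2·(0) − 2·(1) = -2
  L: [f]_L + [Q]_L + 2·[D]_L − 2·[μ_0]_L = (0) + (3) + 2·(1) − 2·(1) = 3
  T: [f]_T + [Q]_T + 2·[D]_T − 2·[μ_0]_T = (-1) + (-1) + 2·(0) − 2·(-2) = 2
  I: [f]_I + [Q]_I + 2·[D]_I − 2·[μ_0]_I = (0) + (0) + 2·(0) − 2·(-2) = 4
Net dimensions [M⁻² L³ T² I⁴] ≠ [1] — not dimensionless.

no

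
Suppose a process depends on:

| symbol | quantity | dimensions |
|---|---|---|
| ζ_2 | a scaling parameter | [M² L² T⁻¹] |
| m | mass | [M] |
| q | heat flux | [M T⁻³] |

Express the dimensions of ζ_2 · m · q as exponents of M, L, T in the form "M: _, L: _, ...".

Collect each base-dimension exponent across the product:
  M: (2) + (1) + (1) = 4
  L: (2) + (0) + (0) = 2
  T: (-1) + (0) + (-3) = -4
So the dimensions are [M⁴ L² T⁻⁴].

M: 4, L: 2, T: -4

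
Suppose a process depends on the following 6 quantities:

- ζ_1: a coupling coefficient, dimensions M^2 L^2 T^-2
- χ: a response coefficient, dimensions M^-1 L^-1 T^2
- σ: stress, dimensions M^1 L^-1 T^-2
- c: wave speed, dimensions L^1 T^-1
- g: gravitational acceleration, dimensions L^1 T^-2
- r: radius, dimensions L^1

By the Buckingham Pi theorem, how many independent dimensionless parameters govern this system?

3

There are 6 variables and 3 base dimensions (M, L, T).
The dimension matrix has rank 3.
Independent dimensionless groups: 6 − 3 = 3.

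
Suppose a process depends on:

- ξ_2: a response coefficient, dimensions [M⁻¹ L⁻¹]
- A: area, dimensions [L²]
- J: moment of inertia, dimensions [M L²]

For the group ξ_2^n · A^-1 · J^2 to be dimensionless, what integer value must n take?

2

Balance the M exponent: (-1)·n from ξ_2, plus −(0) + 2·(1) = 2 from the rest, must sum to zero.
−n + 2 = 0, so n = 2.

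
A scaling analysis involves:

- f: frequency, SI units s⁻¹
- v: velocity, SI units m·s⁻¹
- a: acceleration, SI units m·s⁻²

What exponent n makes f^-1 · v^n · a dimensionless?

Balance the L exponent: (1)·n from v, plus −(0) + (1) = 1 from the rest, must sum to zero.
n + 1 = 0, so n = -1.

-1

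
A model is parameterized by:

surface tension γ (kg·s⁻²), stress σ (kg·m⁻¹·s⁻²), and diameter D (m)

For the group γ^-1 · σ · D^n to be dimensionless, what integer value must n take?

Balance the L exponent: (1)·n from D, plus −(0) + (-1) = -1 from the rest, must sum to zero.
n − 1 = 0, so n = 1.

1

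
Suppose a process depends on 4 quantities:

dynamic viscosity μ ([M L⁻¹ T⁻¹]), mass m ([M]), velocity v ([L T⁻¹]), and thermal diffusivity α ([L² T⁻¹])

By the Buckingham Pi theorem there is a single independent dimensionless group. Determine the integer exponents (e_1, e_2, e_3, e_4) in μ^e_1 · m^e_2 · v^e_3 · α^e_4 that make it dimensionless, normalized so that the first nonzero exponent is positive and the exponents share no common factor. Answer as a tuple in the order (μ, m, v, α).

(1, -1, -3, 2)

M: e_1·(1) + e_2·(1) + e_3·(0) + e_4·(0) = 0
L: e_1·(-1) + e_2·(0) + e_3·(1) + e_4·(2) = 0
T: e_1·(-1) + e_2·(0) + e_3·(-1) + e_4·(-1) = 0
Solving this homogeneous linear system for the smallest-integer solution (first nonzero entry positive) gives (1, -1, -3, 2).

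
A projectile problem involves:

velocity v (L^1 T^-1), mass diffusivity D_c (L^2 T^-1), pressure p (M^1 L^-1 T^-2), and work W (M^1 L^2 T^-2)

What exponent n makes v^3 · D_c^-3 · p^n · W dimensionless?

-1

Balance the M exponent: (1)·n from p, plus 3·(0) − 3·(0) + (1) = 1 from the rest, must sum to zero.
n + 1 = 0, so n = -1.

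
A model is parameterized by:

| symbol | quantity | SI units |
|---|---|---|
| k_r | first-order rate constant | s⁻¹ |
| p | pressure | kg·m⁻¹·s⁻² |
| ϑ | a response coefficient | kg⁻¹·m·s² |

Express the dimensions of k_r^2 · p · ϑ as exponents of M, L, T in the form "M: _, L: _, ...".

M: 0, L: 0, T: -2

Collect each base-dimension exponent across the product:
  M: 2·(0) + (1) + (-1) = 0
  L: 2·(0) + (-1) + (1) = 0
  T: 2·(-1) + (-2) + (2) = -2
So the dimensions are [T⁻²].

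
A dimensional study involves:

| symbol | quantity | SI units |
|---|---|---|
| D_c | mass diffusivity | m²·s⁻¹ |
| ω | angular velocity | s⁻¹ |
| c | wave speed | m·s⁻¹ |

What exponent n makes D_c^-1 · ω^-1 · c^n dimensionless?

2

Balance the L exponent: (1)·n from c, plus −(2) − (0) = -2 from the rest, must sum to zero.
n − 2 = 0, so n = 2.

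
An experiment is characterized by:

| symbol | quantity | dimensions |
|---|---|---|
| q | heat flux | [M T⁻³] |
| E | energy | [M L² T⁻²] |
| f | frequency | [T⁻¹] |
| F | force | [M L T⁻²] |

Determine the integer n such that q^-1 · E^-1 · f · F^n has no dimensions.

Balance the M exponent: (1)·n from F, plus −(1) − (1) + (0) = -2 from the rest, must sum to zero.
n − 2 = 0, so n = 2.

2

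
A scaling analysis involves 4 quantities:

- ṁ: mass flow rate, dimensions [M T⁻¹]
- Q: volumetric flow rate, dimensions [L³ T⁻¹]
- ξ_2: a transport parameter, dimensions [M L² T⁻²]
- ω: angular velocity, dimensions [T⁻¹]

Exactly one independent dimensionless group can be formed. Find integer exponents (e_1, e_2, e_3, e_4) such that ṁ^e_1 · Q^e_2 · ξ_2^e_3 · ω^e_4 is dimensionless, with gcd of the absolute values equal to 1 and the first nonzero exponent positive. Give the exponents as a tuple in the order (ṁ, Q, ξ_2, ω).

M: e_1·(1) + e_2·(0) + e_3·(1) + e_4·(0) = 0
L: e_1·(0) + e_2·(3) + e_3·(2) + e_4·(0) = 0
T: e_1·(-1) + e_2·(-1) + e_3·(-2) + e_4·(-1) = 0
Solving this homogeneous linear system for the smallest-integer solution (first nonzero entry positive) gives (3, 2, -3, 1).

(3, 2, -3, 1)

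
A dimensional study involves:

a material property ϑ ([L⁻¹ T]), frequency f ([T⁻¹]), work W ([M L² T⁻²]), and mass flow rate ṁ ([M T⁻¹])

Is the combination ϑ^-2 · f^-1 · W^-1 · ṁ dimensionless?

yes

Sum the exponent of each base dimension across the product:
  M: −2·[ϑ]_M − [f]_M − [W]_M + [ṁ]_M = −2·(0) − (0) − (1) + (1) = 0
  L: −2·[ϑ]_L − [f]_L − [W]_L + [ṁ]_L = −2·(-1) − (0) − (2) + (0) = 0
  T: −2·[ϑ]_T − [f]_T − [W]_T + [ṁ]_T = −2·(1) − (-1) − (-2) + (-1) = 0
All base exponents vanish — dimensionless.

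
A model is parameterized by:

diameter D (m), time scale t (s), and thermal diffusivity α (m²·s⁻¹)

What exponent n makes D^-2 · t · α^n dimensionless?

Balance the L exponent: (2)·n from α, plus −2·(1) + (0) = -2 from the rest, must sum to zero.
2n − 2 = 0, so n = 1.

1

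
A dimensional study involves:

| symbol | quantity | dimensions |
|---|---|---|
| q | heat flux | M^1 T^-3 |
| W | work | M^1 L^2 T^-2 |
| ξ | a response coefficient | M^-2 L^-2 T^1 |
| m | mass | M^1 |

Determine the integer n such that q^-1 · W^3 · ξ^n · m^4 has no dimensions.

3

Balance the M exponent: (-2)·n from ξ, plus −(1) + 3·(1) + 4·(1) = 6 from the rest, must sum to zero.
-2n + 6 = 0, so n = 3.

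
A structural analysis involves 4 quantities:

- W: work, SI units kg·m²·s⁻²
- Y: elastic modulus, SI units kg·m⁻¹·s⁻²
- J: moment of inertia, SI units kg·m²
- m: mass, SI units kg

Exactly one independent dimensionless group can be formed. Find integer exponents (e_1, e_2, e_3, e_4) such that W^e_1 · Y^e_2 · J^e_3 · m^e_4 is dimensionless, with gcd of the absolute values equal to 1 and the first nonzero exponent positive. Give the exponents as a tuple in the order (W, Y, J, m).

M: e_1·(1) + e_2·(1) + e_3·(1) + e_4·(1) = 0
L: e_1·(2) + e_2·(-1) + e_3·(2) + e_4·(0) = 0
T: e_1·(-2) + e_2·(-2) + e_3·(0) + e_4·(0) = 0
Solving this homogeneous linear system for the smallest-integer solution (first nonzero entry positive) gives (2, -2, -3, 3).

(2, -2, -3, 3)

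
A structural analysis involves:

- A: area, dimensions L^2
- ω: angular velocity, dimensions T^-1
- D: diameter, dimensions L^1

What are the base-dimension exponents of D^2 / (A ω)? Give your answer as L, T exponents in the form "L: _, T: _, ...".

L: 0, T: 1

Collect each base-dimension exponent across the product:
  L: −(2) − (0) + 2·(1) = 0
  T: −(0) − (-1) + 2·(0) = 1
So the dimensions are [T].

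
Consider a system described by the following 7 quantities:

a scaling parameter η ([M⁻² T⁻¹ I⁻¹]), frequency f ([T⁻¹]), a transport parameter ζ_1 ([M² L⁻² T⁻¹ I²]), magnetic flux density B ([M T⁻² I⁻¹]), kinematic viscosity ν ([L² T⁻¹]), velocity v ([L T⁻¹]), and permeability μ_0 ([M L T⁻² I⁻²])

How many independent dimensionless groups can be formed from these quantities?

There are 7 variables and 4 base dimensions (M, L, T, I).
The dimension matrix has rank 4.
Independent dimensionless groups: 7 − 4 = 3.

3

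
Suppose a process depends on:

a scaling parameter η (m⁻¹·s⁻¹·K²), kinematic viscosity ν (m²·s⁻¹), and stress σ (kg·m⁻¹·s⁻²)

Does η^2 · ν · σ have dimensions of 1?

no

Sum the exponent of each base dimension across the product:
  M: 2·[η]_M + [ν]_M + [σ]_M = 2·(0) + (0) + (1) = 1
  L: 2·[η]_L + [ν]_L + [σ]_L = 2·(-1) + (2) + (-1) = -1
  T: 2·[η]_T + [ν]_T + [σ]_T = 2·(-1) + (-1) + (-2) = -5
  Θ: 2·[η]_Θ + [ν]_Θ + [σ]_Θ = 2·(2) + (0) + (0) = 4
Net dimensions [M L⁻¹ T⁻⁵ Θ⁴] ≠ [1] — not dimensionless.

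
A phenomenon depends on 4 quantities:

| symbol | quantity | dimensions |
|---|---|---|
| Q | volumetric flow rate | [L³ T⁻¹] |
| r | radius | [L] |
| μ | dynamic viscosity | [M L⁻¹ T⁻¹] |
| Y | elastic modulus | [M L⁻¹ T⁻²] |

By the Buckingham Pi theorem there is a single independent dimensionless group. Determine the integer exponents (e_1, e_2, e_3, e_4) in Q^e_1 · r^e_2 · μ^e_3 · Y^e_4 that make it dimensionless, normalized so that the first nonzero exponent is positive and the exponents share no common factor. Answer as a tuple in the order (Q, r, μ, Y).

(1, -3, 1, -1)

M: e_1·(0) + e_2·(0) + e_3·(1) + e_4·(1) = 0
L: e_1·(3) + e_2·(1) + e_3·(-1) + e_4·(-1) = 0
T: e_1·(-1) + e_2·(0) + e_3·(-1) + e_4·(-2) = 0
Solving this homogeneous linear system for the smallest-integer solution (first nonzero entry positive) gives (1, -3, 1, -1).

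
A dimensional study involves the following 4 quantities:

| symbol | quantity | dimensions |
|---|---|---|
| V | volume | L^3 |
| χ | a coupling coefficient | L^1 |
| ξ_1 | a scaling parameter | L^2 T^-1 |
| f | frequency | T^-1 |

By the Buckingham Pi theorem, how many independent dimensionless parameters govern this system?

2

There are 4 variables and 2 base dimensions (L, T).
The dimension matrix has rank 2.
Independent dimensionless groups: 4 − 2 = 2.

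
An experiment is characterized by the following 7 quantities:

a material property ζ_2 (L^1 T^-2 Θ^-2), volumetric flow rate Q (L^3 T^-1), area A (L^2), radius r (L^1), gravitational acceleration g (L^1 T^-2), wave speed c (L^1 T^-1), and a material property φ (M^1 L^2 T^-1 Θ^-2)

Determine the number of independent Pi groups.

3

There are 7 variables and 4 base dimensions (M, L, T, Θ).
The dimension matrix has rank 4.
Independent dimensionless groups: 7 − 4 = 3.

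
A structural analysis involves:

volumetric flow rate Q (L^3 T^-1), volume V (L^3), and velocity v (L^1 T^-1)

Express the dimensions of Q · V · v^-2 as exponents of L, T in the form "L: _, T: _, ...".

L: 4, T: 1

Collect each base-dimension exponent across the product:
  L: (3) + (3) − 2·(1) = 4
  T: (-1) + (0) − 2·(-1) = 1
So the dimensions are [L⁴ T].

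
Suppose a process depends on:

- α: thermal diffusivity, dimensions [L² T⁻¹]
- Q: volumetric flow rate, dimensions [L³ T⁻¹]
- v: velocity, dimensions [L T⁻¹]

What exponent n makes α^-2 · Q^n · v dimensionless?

Balance the L exponent: (3)·n from Q, plus −2·(2) + (1) = -3 from the rest, must sum to zero.
3n − 3 = 0, so n = 1.

1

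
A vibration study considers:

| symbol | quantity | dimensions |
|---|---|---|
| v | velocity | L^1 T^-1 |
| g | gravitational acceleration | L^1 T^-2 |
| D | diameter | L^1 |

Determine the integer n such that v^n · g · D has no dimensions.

Balance the L exponent: (1)·n from v, plus (1) + (1) = 2 from the rest, must sum to zero.
n + 2 = 0, so n = -2.

-2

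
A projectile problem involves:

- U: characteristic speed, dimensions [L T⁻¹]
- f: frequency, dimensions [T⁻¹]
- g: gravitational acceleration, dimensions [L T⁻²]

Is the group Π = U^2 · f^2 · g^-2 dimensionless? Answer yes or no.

yes

Sum the exponent of each base dimension across the product:
  M: 2·[U]_M + 2·[f]_M − 2·[g]_M = 2·(0) + 2·(0) − 2·(0) = 0
  L: 2·[U]_L + 2·[f]_L − 2·[g]_L = 2·(1) + 2·(0) − 2·(1) = 0
  T: 2·[U]_T + 2·[f]_T − 2·[g]_T = 2·(-1) + 2·(-1) − 2·(-2) = 0
All base exponents vanish — dimensionless.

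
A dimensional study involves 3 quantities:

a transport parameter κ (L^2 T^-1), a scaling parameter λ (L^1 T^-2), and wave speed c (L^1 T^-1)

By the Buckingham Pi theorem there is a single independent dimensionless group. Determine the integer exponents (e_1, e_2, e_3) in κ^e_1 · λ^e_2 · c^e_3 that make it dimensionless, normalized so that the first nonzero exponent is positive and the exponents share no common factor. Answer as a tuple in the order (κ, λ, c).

L: e_1·(2) + e_2·(1) + e_3·(1) = 0
T: e_1·(-1) + e_2·(-2) + e_3·(-1) = 0
Solving this homogeneous linear system for the smallest-integer solution (first nonzero entry positive) gives (1, 1, -3).

(1, 1, -3)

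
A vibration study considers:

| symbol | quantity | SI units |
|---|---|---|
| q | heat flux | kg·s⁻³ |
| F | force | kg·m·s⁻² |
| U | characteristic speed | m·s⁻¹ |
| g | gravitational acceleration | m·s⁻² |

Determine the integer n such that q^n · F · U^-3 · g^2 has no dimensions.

Balance the M exponent: (1)·n from q, plus (1) − 3·(0) + 2·(0) = 1 from the rest, must sum to zero.
n + 1 = 0, so n = -1.

-1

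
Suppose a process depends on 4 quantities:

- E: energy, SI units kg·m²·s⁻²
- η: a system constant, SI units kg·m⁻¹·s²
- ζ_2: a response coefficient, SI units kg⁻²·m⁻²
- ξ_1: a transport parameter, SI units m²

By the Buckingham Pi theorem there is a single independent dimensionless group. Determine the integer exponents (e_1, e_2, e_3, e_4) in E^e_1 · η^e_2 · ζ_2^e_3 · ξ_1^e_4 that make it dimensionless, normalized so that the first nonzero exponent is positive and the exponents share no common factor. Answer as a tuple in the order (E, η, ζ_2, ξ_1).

M: e_1·(1) + e_2·(1) + e_3·(-2) + e_4·(0) = 0
L: e_1·(2) + e_2·(-1) + e_3·(-2) + e_4·(2) = 0
T: e_1·(-2) + e_2·(2) + e_3·(0) + e_4·(0) = 0
Solving this homogeneous linear system for the smallest-integer solution (first nonzero entry positive) gives (2, 2, 2, 1).

(2, 2, 2, 1)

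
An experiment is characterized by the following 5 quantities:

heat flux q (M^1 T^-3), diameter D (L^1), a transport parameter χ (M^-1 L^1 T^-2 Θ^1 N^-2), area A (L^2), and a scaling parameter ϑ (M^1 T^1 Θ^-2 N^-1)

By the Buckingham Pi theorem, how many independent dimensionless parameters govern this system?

1

There are 5 variables and 5 base dimensions (M, L, T, Θ, N).
The dimension matrix has rank 4 (less than 5: the dimension vectors are linearly dependent).
Independent dimensionless groups: 5 − 4 = 1.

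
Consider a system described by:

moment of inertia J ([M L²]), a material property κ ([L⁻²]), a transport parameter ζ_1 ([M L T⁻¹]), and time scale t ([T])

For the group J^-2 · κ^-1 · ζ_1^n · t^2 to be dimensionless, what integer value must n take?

2

Balance the M exponent: (1)·n from ζ_1, plus −2·(1) − (0) + 2·(0) = -2 from the rest, must sum to zero.
n − 2 = 0, so n = 2.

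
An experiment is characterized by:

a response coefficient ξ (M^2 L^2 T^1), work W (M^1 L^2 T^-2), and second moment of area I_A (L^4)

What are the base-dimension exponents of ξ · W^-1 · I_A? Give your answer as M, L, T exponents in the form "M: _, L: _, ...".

M: 1, L: 4, T: 3

Collect each base-dimension exponent across the product:
  M: (2) − (1) + (0) = 1
  L: (2) − (2) + (4) = 4
  T: (1) − (-2) + (0) = 3
So the dimensions are [M L⁴ T³].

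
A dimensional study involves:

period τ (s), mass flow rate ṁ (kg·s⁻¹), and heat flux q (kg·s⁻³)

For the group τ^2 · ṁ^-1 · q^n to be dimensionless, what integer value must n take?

Balance the M exponent: (1)·n from q, plus 2·(0) − (1) = -1 from the rest, must sum to zero.
n − 1 = 0, so n = 1.

1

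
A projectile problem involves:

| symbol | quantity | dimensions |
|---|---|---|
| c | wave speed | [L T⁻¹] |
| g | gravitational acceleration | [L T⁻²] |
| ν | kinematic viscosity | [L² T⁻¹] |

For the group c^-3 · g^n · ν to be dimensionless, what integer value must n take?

1

Balance the L exponent: (1)·n from g, plus −3·(1) + (2) = -1 from the rest, must sum to zero.
n − 1 = 0, so n = 1.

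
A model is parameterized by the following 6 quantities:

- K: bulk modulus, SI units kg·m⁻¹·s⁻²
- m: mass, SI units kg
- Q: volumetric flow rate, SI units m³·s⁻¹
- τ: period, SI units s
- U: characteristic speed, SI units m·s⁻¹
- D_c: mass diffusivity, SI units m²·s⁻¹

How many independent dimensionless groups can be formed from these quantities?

There are 6 variables and 3 base dimensions (M, L, T).
The dimension matrix has rank 3.
Independent dimensionless groups: 6 − 3 = 3.

3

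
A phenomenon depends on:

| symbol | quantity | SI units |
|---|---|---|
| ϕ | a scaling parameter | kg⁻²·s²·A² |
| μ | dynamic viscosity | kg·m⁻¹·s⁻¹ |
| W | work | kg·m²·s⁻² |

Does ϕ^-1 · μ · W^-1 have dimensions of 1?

Sum the exponent of each base dimension across the product:
  M: −[ϕ]_M + [μ]_M − [W]_M = −(-2) + (1) − (1) = 2
  L: −[ϕ]_L + [μ]_L − [W]_L = −(0) + (-1) − (2) = -3
  T: −[ϕ]_T + [μ]_T − [W]_T = −(2) + (-1) − (-2) = -1
  I: −[ϕ]_I + [μ]_I − [W]_I = −(2) + (0) − (0) = -2
Net dimensions [M² L⁻³ T⁻¹ I⁻²] ≠ [1] — not dimensionless.

no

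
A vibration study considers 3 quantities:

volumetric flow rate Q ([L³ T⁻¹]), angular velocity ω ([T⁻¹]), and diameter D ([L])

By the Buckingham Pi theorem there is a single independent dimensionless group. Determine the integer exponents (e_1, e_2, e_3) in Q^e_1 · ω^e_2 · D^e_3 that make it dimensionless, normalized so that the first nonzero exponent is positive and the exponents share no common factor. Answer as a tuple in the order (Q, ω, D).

(1, -1, -3)

L: e_1·(3) + e_2·(0) + e_3·(1) = 0
T: e_1·(-1) + e_2·(-1) + e_3·(0) = 0
Solving this homogeneous linear system for the smallest-integer solution (first nonzero entry positive) gives (1, -1, -3).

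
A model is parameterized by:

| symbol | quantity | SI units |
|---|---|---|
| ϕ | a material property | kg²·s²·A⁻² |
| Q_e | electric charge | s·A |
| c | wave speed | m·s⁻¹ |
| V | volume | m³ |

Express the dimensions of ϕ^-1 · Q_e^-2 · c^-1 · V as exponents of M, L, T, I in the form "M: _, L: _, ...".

Collect each base-dimension exponent across the product:
  M: −(2) − 2·(0) − (0) + (0) = -2
  L: −(0) − 2·(0) − (1) + (3) = 2
  T: −(2) − 2·(1) − (-1) + (0) = -3
  I: −(-2) − 2·(1) − (0) + (0) = 0
So the dimensions are [M⁻² L² T⁻³].

M: -2, L: 2, T: -3, I: 0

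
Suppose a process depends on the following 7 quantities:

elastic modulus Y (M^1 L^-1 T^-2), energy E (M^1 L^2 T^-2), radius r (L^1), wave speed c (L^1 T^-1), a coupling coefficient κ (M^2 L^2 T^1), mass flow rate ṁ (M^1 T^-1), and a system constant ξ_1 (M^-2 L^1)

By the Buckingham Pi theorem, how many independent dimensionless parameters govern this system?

There are 7 variables and 3 base dimensions (M, L, T).
The dimension matrix has rank 3.
Independent dimensionless groups: 7 − 3 = 4.

4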